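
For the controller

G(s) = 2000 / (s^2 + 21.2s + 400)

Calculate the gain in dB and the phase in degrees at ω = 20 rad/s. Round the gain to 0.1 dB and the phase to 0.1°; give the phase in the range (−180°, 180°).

13.5 dB, -90.0°

At s = jω = j20:
quadratic: (j20)² + 21.2·j20 + 400 = 0 + j424 → |·| ≈ 424, ∠ ≈ 90.00°
|G| = 2000 / 424 ≈ 4.717
Gain = 20 log₁₀(4.717) ≈ 13.47 dB
∠G = 0.00° − 90.00° = -90.00°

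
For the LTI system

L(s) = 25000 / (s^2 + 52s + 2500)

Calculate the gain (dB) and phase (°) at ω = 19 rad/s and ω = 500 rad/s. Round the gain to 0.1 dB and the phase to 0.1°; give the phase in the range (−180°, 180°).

ω = 19: 20.5 dB, -24.8°; ω = 500: -20.0 dB, -174.0°

At s = jω = j19:
quadratic: (j19)² + 52·j19 + 2500 = 2139 + j988 → |·| ≈ 2356.2, ∠ ≈ 24.79°
|L| = 25000 / 2356.2 ≈ 10.61
Gain = 20 log₁₀(10.61) ≈ 20.51 dB
∠L = 0.00° − 24.79° = -24.79°

At s = jω = j500:
quadratic: (j500)² + 52·j500 + 2500 = -247500 + j26000 → |·| ≈ 2.4886e+05, ∠ ≈ 174.00°
|L| = 25000 / 2.4886e+05 ≈ 0.10046
Gain = 20 log₁₀(0.10046) ≈ -19.96 dB
∠L = 0.00° − 174.00° = -174.00°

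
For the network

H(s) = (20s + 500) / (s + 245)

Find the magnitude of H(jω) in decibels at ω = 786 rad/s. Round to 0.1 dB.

Substitute s = j786:
Numerator: 20(j786) + 500 = 500 + j15720
Denominator: (j786) + 245 = 245 + j786
|N| = √(500² + 15720²) ≈ 15728, ∠N ≈ 88.18°
|D| = √(245² + 786²) ≈ 823.3, ∠D ≈ 72.69°
|H| = 15728 / 823.3 ≈ 19.104
Gain = 20 log₁₀(19.104) ≈ 25.62 dB

25.6 dB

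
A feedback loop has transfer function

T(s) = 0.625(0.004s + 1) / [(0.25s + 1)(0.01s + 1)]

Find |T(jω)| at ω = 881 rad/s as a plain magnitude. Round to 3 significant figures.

At ω = 881 rad/s:
zero (1 + j881·0.004) = 1 + j3.524 → |·| ≈ 3.6631, ∠ ≈ 74.16°
pole (1 + j881·0.25) = 1 + j220.25 → |·| ≈ 220.25, ∠ ≈ 89.74°
pole (1 + j881·0.01) = 1 + j8.81 → |·| ≈ 8.8666, ∠ ≈ 83.52°
|T| = 0.625 · 3.6631 / (220.25 · 8.8666) ≈ 0.0011723

0.00117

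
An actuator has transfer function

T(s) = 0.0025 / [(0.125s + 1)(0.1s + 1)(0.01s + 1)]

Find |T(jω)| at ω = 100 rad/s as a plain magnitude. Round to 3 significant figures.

1.40e-05

At ω = 100 rad/s:
pole (1 + j100·0.125) = 1 + j12.5 → |·| ≈ 12.54, ∠ ≈ 85.43°
pole (1 + j100·0.1) = 1 + j10 → |·| ≈ 10.05, ∠ ≈ 84.29°
pole (1 + j100·0.01) = 1 + j1 → |·| ≈ 1.4142, ∠ ≈ 45.00°
|T| = 0.0025 · 1 / (12.54 · 10.05 · 1.4142) ≈ 1.4027e-05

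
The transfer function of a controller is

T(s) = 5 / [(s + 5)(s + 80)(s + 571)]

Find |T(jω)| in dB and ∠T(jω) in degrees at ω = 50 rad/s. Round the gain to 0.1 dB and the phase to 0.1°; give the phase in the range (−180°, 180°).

-114.7 dB, -121.3°

At s = jω = j50:
pole (s+5): 5 + j50 → |·| = √(5²+50²) = √2525 ≈ 50.249, ∠ = arctan(50/5) ≈ 84.29°
pole (s+80): 80 + j50 → |·| = √(80²+50²) = √8900 ≈ 94.34, ∠ = arctan(50/80) ≈ 32.01°
pole (s+571): 571 + j50 → |·| = √(571²+50²) = √328541 ≈ 573.18, ∠ = arctan(50/571) ≈ 5.00°
|T| = 5 / 2.7172e+06 ≈ 1.8401e-06
Gain = 20 log₁₀(1.8401e-06) ≈ -114.70 dB
∠T = 0.00° − 121.30° = -121.30°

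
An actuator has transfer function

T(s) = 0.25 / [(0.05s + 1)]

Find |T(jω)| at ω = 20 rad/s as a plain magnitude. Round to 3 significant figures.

At ω = 20 rad/s:
pole (1 + j20·0.05) = 1 + j1 → |·| ≈ 1.4142, ∠ ≈ 45.00°
|T| = 0.25 · 1 / (1.4142) ≈ 0.17678

0.177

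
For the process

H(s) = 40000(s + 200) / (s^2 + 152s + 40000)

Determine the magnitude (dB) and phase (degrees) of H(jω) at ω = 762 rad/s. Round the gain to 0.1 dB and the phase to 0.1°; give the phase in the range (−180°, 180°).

At s = jω = j762:
zero (s+200): 200 + j762 → |·| = √(200²+762²) = √620644 ≈ 787.81, ∠ = arctan(762/200) ≈ 75.29°
quadratic: (j762)² + 152·j762 + 40000 = -540644 + j115824 → |·| ≈ 5.5291e+05, ∠ ≈ 167.91°
|H| = 40000 · 787.81 / 5.5291e+05 ≈ 56.994
Gain = 20 log₁₀(56.994) ≈ 35.12 dB
∠H = 75.29° − 167.91° = -92.62°

35.1 dB, -92.6°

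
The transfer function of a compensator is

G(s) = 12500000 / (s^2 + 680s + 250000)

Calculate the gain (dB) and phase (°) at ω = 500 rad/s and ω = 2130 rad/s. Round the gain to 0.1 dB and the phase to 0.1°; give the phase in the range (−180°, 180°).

At s = jω = j500:
quadratic: (j500)² + 680·j500 + 250000 = 0 + j340000 → |·| ≈ 3.4e+05, ∠ ≈ 90.00°
|G| = 12500000 / 3.4e+05 ≈ 36.765
Gain = 20 log₁₀(36.765) ≈ 31.31 dB
∠G = 0.00° − 90.00° = -90.00°

At s = jω = j2130:
quadratic: (j2130)² + 680·j2130 + 250000 = -4286900 + j1448400 → |·| ≈ 4.525e+06, ∠ ≈ 161.33°
|G| = 12500000 / 4.525e+06 ≈ 2.7624
Gain = 20 log₁₀(2.7624) ≈ 8.83 dB
∠G = 0.00° − 161.33° = -161.33°

ω = 500: 31.3 dB, -90.0°; ω = 2130: 8.8 dB, -161.3°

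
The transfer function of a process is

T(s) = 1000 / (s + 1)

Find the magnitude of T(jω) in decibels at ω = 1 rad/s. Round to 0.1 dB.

At s = jω = j1:
pole (s+1): 1 + j1 → |·| = √(1²+1²) = √2 ≈ 1.4142, ∠ = arctan(1/1) ≈ 45.00°
|T| = 1000 / 1.4142 ≈ 707.11
Gain = 20 log₁₀(707.11) ≈ 56.99 dB

57.0 dB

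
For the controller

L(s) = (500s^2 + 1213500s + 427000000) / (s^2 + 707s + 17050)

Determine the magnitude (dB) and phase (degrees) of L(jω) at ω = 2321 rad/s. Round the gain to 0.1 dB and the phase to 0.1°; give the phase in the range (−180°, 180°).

Substitute s = j2321:
Numerator: 500(j2321)^2 + 1213500(j2321) + 427000000 = -2266520500 + j2816533500
Denominator: (j2321)^2 + 707(j2321) + 17050 = -5369991 + j1640947
|N| = √(2266520500² + 2816533500²) ≈ 3.6152e+09, ∠N ≈ 128.82°
|D| = √(5369991² + 1640947²) ≈ 5.6151e+06, ∠D ≈ 163.01°
|L| = 3.6152e+09 / 5.6151e+06 ≈ 643.84
Gain = 20 log₁₀(643.84) ≈ 56.18 dB
∠L = 128.82° − 163.01° = -34.19°

56.2 dB, -34.2°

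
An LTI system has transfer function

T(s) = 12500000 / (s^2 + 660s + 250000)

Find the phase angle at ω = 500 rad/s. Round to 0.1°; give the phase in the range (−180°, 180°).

-90.0°

At s = jω = j500:
quadratic: (j500)² + 660·j500 + 250000 = 0 + j330000 → |·| ≈ 3.3e+05, ∠ ≈ 90.00°
∠T = 0.00° − 90.00° = -90.00°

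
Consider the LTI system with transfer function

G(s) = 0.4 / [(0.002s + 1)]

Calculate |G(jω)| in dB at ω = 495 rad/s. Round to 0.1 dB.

-10.9 dB

At ω = 495 rad/s:
pole (1 + j495·0.002) = 1 + j0.99 → |·| ≈ 1.4072, ∠ ≈ 44.71°
|G| = 0.4 · 1 / (1.4072) ≈ 0.28425
Gain = 20 log₁₀(0.28425) ≈ -10.93 dB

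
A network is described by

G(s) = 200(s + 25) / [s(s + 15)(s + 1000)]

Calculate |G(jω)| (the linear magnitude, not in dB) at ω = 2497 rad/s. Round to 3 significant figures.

At s = jω = j2497:
zero (s+25): 25 + j2497 → |·| = √(25²+2497²) = √6235634 ≈ 2497.1, ∠ = arctan(2497/25) ≈ 89.43°
pole (s+15): 15 + j2497 → |·| = √(15²+2497²) = √6235234 ≈ 2497, ∠ = arctan(2497/15) ≈ 89.66°
pole (s+1000): 1000 + j2497 → |·| = √(1000²+2497²) = √7235009 ≈ 2689.8, ∠ = arctan(2497/1000) ≈ 68.17°
pole at origin: |s| = 2497, ∠ = 90.00° (in denominator)
|G| = 200 · 2497.1 / 1.6771e+10 ≈ 2.9779e-05

2.98e-05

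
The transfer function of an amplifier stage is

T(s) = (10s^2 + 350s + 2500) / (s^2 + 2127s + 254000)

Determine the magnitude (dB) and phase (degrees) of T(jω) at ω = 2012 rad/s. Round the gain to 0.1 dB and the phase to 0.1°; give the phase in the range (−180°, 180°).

Substitute s = j2012:
Numerator: 10(j2012)^2 + 350(j2012) + 2500 = -40478940 + j704200
Denominator: (j2012)^2 + 2127(j2012) + 254000 = -3794144 + j4279524
|N| = √(40478940² + 704200²) ≈ 4.0485e+07, ∠N ≈ 179.00°
|D| = √(3794144² + 4279524²) ≈ 5.7193e+06, ∠D ≈ 131.56°
|T| = 4.0485e+07 / 5.7193e+06 ≈ 7.0787
Gain = 20 log₁₀(7.0787) ≈ 17.00 dB
∠T = 179.00° − 131.56° = 47.44°

17.0 dB, 47.4°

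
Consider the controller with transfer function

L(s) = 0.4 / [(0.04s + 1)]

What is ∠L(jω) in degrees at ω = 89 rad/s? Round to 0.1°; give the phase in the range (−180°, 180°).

At ω = 89 rad/s:
pole (1 + j89·0.04) = 1 + j3.56 → |·| ≈ 3.6978, ∠ ≈ 74.31°
∠L = (0°) − (74.31°) = -74.31°

-74.3°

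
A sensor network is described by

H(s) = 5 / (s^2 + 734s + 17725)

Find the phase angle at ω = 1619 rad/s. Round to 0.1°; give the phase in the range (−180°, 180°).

Substitute s = j1619:
Numerator: 5 = 5 + j0
Denominator: (j1619)^2 + 734(j1619) + 17725 = -2603436 + j1188346
|N| = √(5² + 0²) ≈ 5, ∠N ≈ 0.00°
|D| = √(2603436² + 1188346²) ≈ 2.8618e+06, ∠D ≈ 155.47°
∠H = 0.00° − 155.47° = -155.47°

-155.5°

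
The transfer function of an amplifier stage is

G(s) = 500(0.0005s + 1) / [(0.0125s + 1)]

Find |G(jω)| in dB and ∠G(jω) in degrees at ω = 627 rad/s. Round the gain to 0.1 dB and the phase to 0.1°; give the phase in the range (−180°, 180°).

36.4 dB, -65.3°

At ω = 627 rad/s:
zero (1 + j627·0.0005) = 1 + j0.3135 → |·| ≈ 1.048, ∠ ≈ 17.41°
pole (1 + j627·0.0125) = 1 + j7.8375 → |·| ≈ 7.901, ∠ ≈ 82.73°
|G| = 500 · 1.048 / (7.901) ≈ 66.321
Gain = 20 log₁₀(66.321) ≈ 36.43 dB
∠G = (17.41°) − (82.73°) = -65.32°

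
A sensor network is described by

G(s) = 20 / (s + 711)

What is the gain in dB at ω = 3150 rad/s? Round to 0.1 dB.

-44.2 dB

Substitute s = j3150:
Numerator: 20 = 20 + j0
Denominator: (j3150) + 711 = 711 + j3150
|N| = √(20² + 0²) ≈ 20, ∠N ≈ 0.00°
|D| = √(711² + 3150²) ≈ 3229.2, ∠D ≈ 77.28°
|G| = 20 / 3229.2 ≈ 0.0061935
Gain = 20 log₁₀(0.0061935) ≈ -44.16 dB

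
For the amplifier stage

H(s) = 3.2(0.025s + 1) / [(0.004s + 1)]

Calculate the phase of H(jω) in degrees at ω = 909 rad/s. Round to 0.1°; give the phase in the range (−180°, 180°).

At ω = 909 rad/s:
zero (1 + j909·0.025) = 1 + j22.725 → |·| ≈ 22.747, ∠ ≈ 87.48°
pole (1 + j909·0.004) = 1 + j3.636 → |·| ≈ 3.771, ∠ ≈ 74.62°
∠H = (87.48°) − (74.62°) = 12.86°

12.9°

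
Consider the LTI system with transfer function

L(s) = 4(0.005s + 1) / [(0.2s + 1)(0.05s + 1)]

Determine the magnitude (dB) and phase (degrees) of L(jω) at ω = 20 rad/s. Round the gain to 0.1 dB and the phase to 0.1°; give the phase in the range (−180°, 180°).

-3.2 dB, -115.3°

At ω = 20 rad/s:
zero (1 + j20·0.005) = 1 + j0.1 → |·| ≈ 1.005, ∠ ≈ 5.71°
pole (1 + j20·0.2) = 1 + j4 → |·| ≈ 4.1231, ∠ ≈ 75.96°
pole (1 + j20·0.05) = 1 + j1 → |·| ≈ 1.4142, ∠ ≈ 45.00°
|L| = 4 · 1.005 / (4.1231 · 1.4142) ≈ 0.68943
Gain = 20 log₁₀(0.68943) ≈ -3.23 dB
∠L = (5.71°) − (75.96° + 45.00°) = -115.25°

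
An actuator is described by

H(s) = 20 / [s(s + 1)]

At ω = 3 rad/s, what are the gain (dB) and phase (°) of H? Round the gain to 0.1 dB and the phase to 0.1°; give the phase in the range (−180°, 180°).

At s = jω = j3:
pole (s+1): 1 + j3 → |·| = √(1²+3²) = √10 ≈ 3.1623, ∠ = arctan(3/1) ≈ 71.57°
pole at origin: |s| = 3, ∠ = 90.00° (in denominator)
|H| = 20 / 9.4869 ≈ 2.1082
Gain = 20 log₁₀(2.1082) ≈ 6.48 dB
∠H = 0.00° − 161.57° = -161.57°

6.5 dB, -161.6°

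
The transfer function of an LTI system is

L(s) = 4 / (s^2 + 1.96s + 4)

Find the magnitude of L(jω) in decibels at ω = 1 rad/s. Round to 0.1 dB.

1.0 dB

At s = jω = j1:
quadratic: (j1)² + 1.96·j1 + 4 = 3 + j1.96 → |·| ≈ 3.5835, ∠ ≈ 33.16°
|L| = 4 / 3.5835 ≈ 1.1162
Gain = 20 log₁₀(1.1162) ≈ 0.95 dB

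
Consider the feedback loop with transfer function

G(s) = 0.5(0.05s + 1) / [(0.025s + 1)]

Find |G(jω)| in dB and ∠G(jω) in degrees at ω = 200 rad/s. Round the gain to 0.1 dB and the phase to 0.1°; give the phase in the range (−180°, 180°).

At ω = 200 rad/s:
zero (1 + j200·0.05) = 1 + j10 → |·| ≈ 10.05, ∠ ≈ 84.29°
pole (1 + j200·0.025) = 1 + j5 → |·| ≈ 5.099, ∠ ≈ 78.69°
|G| = 0.5 · 10.05 / (5.099) ≈ 0.98549
Gain = 20 log₁₀(0.98549) ≈ -0.13 dB
∠G = (84.29°) − (78.69°) = 5.60°

-0.1 dB, 5.6°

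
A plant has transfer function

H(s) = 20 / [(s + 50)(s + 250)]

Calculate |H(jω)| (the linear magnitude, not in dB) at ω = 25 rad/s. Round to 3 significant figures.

At s = jω = j25:
pole (s+50): 50 + j25 → |·| = √(50²+25²) = √3125 ≈ 55.902, ∠ = arctan(25/50) ≈ 26.57°
pole (s+250): 250 + j25 → |·| = √(250²+25²) = √63125 ≈ 251.25, ∠ = arctan(25/250) ≈ 5.71°
|H| = 20 / 14045 ≈ 0.001424

0.00142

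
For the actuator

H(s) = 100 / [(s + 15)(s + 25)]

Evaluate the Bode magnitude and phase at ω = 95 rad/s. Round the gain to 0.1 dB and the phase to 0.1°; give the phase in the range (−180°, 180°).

At s = jω = j95:
pole (s+15): 15 + j95 → |·| = √(15²+95²) = √9250 ≈ 96.177, ∠ = arctan(95/15) ≈ 81.03°
pole (s+25): 25 + j95 → |·| = √(25²+95²) = √9650 ≈ 98.234, ∠ = arctan(95/25) ≈ 75.26°
|H| = 100 / 9447.9 ≈ 0.010584
Gain = 20 log₁₀(0.010584) ≈ -39.51 dB
∠H = 0.00° − 156.29° = -156.29°

-39.5 dB, -156.3°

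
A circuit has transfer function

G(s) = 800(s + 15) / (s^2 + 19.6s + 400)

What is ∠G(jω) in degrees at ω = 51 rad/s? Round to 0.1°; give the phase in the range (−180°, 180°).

-82.0°

At s = jω = j51:
zero (s+15): 15 + j51 → |·| = √(15²+51²) = √2826 ≈ 53.16, ∠ = arctan(51/15) ≈ 73.61°
quadratic: (j51)² + 19.6·j51 + 400 = -2201 + j999.6 → |·| ≈ 2417.4, ∠ ≈ 155.57°
∠G = 73.61° − 155.57° = -81.96°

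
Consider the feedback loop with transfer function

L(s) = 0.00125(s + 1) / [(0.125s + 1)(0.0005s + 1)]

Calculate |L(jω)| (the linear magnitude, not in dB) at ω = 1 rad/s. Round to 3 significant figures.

0.00175

At ω = 1 rad/s:
zero (1 + j1·1) = 1 + j1 → |·| ≈ 1.4142, ∠ ≈ 45.00°
pole (1 + j1·0.125) = 1 + j0.125 → |·| ≈ 1.0078, ∠ ≈ 7.13°
pole (1 + j1·0.0005) = 1 + j0.0005 → |·| ≈ 1, ∠ ≈ 0.03°
|L| = 0.00125 · 1.4142 / (1.0078 · 1) ≈ 0.0017541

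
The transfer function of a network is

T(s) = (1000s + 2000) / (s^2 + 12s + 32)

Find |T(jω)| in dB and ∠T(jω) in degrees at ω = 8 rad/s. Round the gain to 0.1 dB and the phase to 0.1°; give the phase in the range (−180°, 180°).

Substitute s = j8:
Numerator: 1000(j8) + 2000 = 2000 + j8000
Denominator: (j8)^2 + 12(j8) + 32 = -32 + j96
|N| = √(2000² + 8000²) ≈ 8246.2, ∠N ≈ 75.96°
|D| = √(32² + 96²) ≈ 101.19, ∠D ≈ 108.43°
|T| = 8246.2 / 101.19 ≈ 81.492
Gain = 20 log₁₀(81.492) ≈ 38.22 dB
∠T = 75.96° − 108.43° = -32.47°

38.2 dB, -32.5°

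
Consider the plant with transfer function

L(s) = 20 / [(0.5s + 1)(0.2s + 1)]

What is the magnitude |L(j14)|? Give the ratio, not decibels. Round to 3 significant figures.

0.951

At ω = 14 rad/s:
pole (1 + j14·0.5) = 1 + j7 → |·| ≈ 7.0711, ∠ ≈ 81.87°
pole (1 + j14·0.2) = 1 + j2.8 → |·| ≈ 2.9732, ∠ ≈ 70.35°
|L| = 20 · 1 / (7.0711 · 2.9732) ≈ 0.9513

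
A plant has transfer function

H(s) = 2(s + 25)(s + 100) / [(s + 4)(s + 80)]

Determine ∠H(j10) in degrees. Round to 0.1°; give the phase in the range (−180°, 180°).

-47.8°

At s = jω = j10:
zero (s+25): 25 + j10 → |·| = √(25²+10²) = √725 ≈ 26.926, ∠ = arctan(10/25) ≈ 21.80°
zero (s+100): 100 + j10 → |·| = √(100²+10²) = √10100 ≈ 100.5, ∠ = arctan(10/100) ≈ 5.71°
pole (s+4): 4 + j10 → |·| = √(4²+10²) = √116 ≈ 10.77, ∠ = arctan(10/4) ≈ 68.20°
pole (s+80): 80 + j10 → |·| = √(80²+10²) = √6500 ≈ 80.623, ∠ = arctan(10/80) ≈ 7.13°
∠H = 27.51° − 75.33° = -47.82°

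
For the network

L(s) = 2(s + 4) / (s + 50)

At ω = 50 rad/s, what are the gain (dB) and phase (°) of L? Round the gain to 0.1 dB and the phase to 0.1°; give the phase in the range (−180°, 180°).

3.0 dB, 40.4°

At s = jω = j50:
zero (s+4): 4 + j50 → |·| = √(4²+50²) = √2516 ≈ 50.16, ∠ = arctan(50/4) ≈ 85.43°
pole (s+50): 50 + j50 → |·| = √(50²+50²) = √5000 ≈ 70.711, ∠ = arctan(50/50) ≈ 45.00°
|L| = 2 · 50.16 / 70.711 ≈ 1.4187
Gain = 20 log₁₀(1.4187) ≈ 3.04 dB
∠L = 85.43° − 45.00° = 40.43°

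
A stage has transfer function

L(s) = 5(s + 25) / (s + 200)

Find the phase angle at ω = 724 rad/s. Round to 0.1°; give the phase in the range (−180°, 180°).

At s = jω = j724:
zero (s+25): 25 + j724 → |·| = √(25²+724²) = √524801 ≈ 724.43, ∠ = arctan(724/25) ≈ 88.02°
pole (s+200): 200 + j724 → |·| = √(200²+724²) = √564176 ≈ 751.12, ∠ = arctan(724/200) ≈ 74.56°
∠L = 88.02° − 74.56° = 13.46°

13.5°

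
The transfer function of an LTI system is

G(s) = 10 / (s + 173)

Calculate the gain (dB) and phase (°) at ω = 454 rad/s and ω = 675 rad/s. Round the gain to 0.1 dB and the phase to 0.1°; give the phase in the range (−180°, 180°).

ω = 454: -33.7 dB, -69.1°; ω = 675: -36.9 dB, -75.6°

Substitute s = j454:
Numerator: 10 = 10 + j0
Denominator: (j454) + 173 = 173 + j454
|N| = √(10² + 0²) ≈ 10, ∠N ≈ 0.00°
|D| = √(173² + 454²) ≈ 485.84, ∠D ≈ 69.14°
|G| = 10 / 485.84 ≈ 0.020583
Gain = 20 log₁₀(0.020583) ≈ -33.73 dB
∠G = 0.00° − 69.14° = -69.14°

Substitute s = j675:
Numerator: 10 = 10 + j0
Denominator: (j675) + 173 = 173 + j675
|N| = √(10² + 0²) ≈ 10, ∠N ≈ 0.00°
|D| = √(173² + 675²) ≈ 696.82, ∠D ≈ 75.62°
|G| = 10 / 696.82 ≈ 0.014351
Gain = 20 log₁₀(0.014351) ≈ -36.86 dB
∠G = 0.00° − 75.62° = -75.62°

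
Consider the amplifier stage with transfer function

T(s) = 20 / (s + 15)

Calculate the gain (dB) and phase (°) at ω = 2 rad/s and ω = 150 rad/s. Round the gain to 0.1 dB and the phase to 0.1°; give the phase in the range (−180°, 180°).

At s = jω = j2:
pole (s+15): 15 + j2 → |·| = √(15²+2²) = √229 ≈ 15.133, ∠ = arctan(2/15) ≈ 7.59°
|T| = 20 / 15.133 ≈ 1.3216
Gain = 20 log₁₀(1.3216) ≈ 2.42 dB
∠T = 0.00° − 7.59° = -7.59°

At s = jω = j150:
pole (s+15): 15 + j150 → |·| = √(15²+150²) = √22725 ≈ 150.75, ∠ = arctan(150/15) ≈ 84.29°
|T| = 20 / 150.75 ≈ 0.13267
Gain = 20 log₁₀(0.13267) ≈ -17.54 dB
∠T = 0.00° − 84.29° = -84.29°

ω = 2: 2.4 dB, -7.6°; ω = 150: -17.5 dB, -84.3°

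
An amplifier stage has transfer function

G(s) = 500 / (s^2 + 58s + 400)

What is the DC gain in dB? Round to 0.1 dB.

G(0) = 500 / 400 = 1.25
20 log₁₀(1.25) ≈ 1.94 dB

1.9 dB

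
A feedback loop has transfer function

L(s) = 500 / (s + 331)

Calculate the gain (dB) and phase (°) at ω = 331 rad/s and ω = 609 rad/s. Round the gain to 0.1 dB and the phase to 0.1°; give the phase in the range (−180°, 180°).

ω = 331: 0.6 dB, -45.0°; ω = 609: -2.8 dB, -61.5°

Substitute s = j331:
Numerator: 500 = 500 + j0
Denominator: (j331) + 331 = 331 + j331
|N| = √(500² + 0²) ≈ 500, ∠N ≈ 0.00°
|D| = √(331² + 331²) ≈ 468.1, ∠D ≈ 45.00°
|L| = 500 / 468.1 ≈ 1.0681
Gain = 20 log₁₀(1.0681) ≈ 0.57 dB
∠L = 0.00° − 45.00° = -45.00°

Substitute s = j609:
Numerator: 500 = 500 + j0
Denominator: (j609) + 331 = 331 + j609
|N| = √(500² + 0²) ≈ 500, ∠N ≈ 0.00°
|D| = √(331² + 609²) ≈ 693.14, ∠D ≈ 61.48°
|L| = 500 / 693.14 ≈ 0.72135
Gain = 20 log₁₀(0.72135) ≈ -2.84 dB
∠L = 0.00° − 61.48° = -61.48°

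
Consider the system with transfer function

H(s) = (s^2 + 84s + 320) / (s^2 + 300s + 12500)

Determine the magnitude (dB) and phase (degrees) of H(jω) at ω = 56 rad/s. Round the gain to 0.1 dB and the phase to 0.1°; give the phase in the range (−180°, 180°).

-10.9 dB, 60.0°

Substitute s = j56:
Numerator: (j56)^2 + 84(j56) + 320 = -2816 + j4704
Denominator: (j56)^2 + 300(j56) + 12500 = 9364 + j16800
|N| = √(2816² + 4704²) ≈ 5482.5, ∠N ≈ 120.91°
|D| = √(9364² + 16800²) ≈ 19233, ∠D ≈ 60.87°
|H| = 5482.5 / 19233 ≈ 0.28506
Gain = 20 log₁₀(0.28506) ≈ -10.90 dB
∠H = 120.91° − 60.87° = 60.04°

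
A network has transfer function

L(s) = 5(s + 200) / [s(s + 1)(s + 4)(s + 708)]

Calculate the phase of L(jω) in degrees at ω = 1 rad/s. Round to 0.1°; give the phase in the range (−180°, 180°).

-148.8°

At s = jω = j1:
zero (s+200): 200 + j1 → |·| = √(200²+1²) = √40001 ≈ 200, ∠ = arctan(1/200) ≈ 0.29°
pole (s+1): 1 + j1 → |·| = √(1²+1²) = √2 ≈ 1.4142, ∠ = arctan(1/1) ≈ 45.00°
pole (s+4): 4 + j1 → |·| = √(4²+1²) = √17 ≈ 4.1231, ∠ = arctan(1/4) ≈ 14.04°
pole (s+708): 708 + j1 → |·| = √(708²+1²) = √501265 ≈ 708, ∠ = arctan(1/708) ≈ 0.08°
pole at origin: |s| = 1, ∠ = 90.00° (in denominator)
∠L = 0.29° − 149.12° = -148.83°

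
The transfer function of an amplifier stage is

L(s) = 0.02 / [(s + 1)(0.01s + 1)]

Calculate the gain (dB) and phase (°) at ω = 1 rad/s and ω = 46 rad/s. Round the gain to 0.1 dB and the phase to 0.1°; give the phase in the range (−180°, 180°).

At ω = 1 rad/s:
pole (1 + j1·1) = 1 + j1 → |·| ≈ 1.4142, ∠ ≈ 45.00°
pole (1 + j1·0.01) = 1 + j0.01 → |·| ≈ 1, ∠ ≈ 0.57°
|L| = 0.02 · 1 / (1.4142 · 1) ≈ 0.014142
Gain = 20 log₁₀(0.014142) ≈ -36.99 dB
∠L = (0°) − (45.00° + 0.57°) = -45.57°

At ω = 46 rad/s:
pole (1 + j46·1) = 1 + j46 → |·| ≈ 46.011, ∠ ≈ 88.75°
pole (1 + j46·0.01) = 1 + j0.46 → |·| ≈ 1.1007, ∠ ≈ 24.70°
|L| = 0.02 · 1 / (46.011 · 1.1007) ≈ 0.00039491
Gain = 20 log₁₀(0.00039491) ≈ -68.07 dB
∠L = (0°) − (88.75° + 24.70°) = -113.45°

ω = 1: -37.0 dB, -45.6°; ω = 46: -68.1 dB, -113.5°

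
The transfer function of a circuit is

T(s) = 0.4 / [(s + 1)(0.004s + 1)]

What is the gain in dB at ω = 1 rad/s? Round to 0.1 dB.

At ω = 1 rad/s:
pole (1 + j1·1) = 1 + j1 → |·| ≈ 1.4142, ∠ ≈ 45.00°
pole (1 + j1·0.004) = 1 + j0.004 → |·| ≈ 1, ∠ ≈ 0.23°
|T| = 0.4 · 1 / (1.4142 · 1) ≈ 0.28285
Gain = 20 log₁₀(0.28285) ≈ -10.97 dB

-11.0 dB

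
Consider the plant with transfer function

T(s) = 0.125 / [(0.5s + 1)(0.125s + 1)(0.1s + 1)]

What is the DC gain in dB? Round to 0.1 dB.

T(0) = 0.125 · 1 / 1 = 0.125
20 log₁₀(0.125) ≈ -18.06 dB

-18.1 dB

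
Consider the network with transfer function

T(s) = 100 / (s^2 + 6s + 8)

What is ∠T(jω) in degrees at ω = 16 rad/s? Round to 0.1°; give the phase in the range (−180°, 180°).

Substitute s = j16:
Numerator: 100 = 100 + j0
Denominator: (j16)^2 + 6(j16) + 8 = -248 + j96
|N| = √(100² + 0²) ≈ 100, ∠N ≈ 0.00°
|D| = √(248² + 96²) ≈ 265.93, ∠D ≈ 158.84°
∠T = 0.00° − 158.84° = -158.84°

-158.8°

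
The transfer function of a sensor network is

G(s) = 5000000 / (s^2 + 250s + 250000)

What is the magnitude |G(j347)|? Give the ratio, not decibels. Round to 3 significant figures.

At s = jω = j347:
quadratic: (j347)² + 250·j347 + 250000 = 129591 + j86750 → |·| ≈ 1.5595e+05, ∠ ≈ 33.80°
|G| = 5000000 / 1.5595e+05 ≈ 32.062

32.1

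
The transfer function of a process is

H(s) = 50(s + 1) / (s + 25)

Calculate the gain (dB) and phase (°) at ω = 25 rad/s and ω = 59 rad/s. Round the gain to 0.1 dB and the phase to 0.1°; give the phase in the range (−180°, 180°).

ω = 25: 31.0 dB, 42.7°; ω = 59: 33.3 dB, 22.0°

At s = jω = j25:
zero (s+1): 1 + j25 → |·| = √(1²+25²) = √626 ≈ 25.02, ∠ = arctan(25/1) ≈ 87.71°
pole (s+25): 25 + j25 → |·| = √(25²+25²) = √1250 ≈ 35.355, ∠ = arctan(25/25) ≈ 45.00°
|H| = 50 · 25.02 / 35.355 ≈ 35.384
Gain = 20 log₁₀(35.384) ≈ 30.98 dB
∠H = 87.71° − 45.00° = 42.71°

At s = jω = j59:
zero (s+1): 1 + j59 → |·| = √(1²+59²) = √3482 ≈ 59.008, ∠ = arctan(59/1) ≈ 89.03°
pole (s+25): 25 + j59 → |·| = √(25²+59²) = √4106 ≈ 64.078, ∠ = arctan(59/25) ≈ 67.04°
|H| = 50 · 59.008 / 64.078 ≈ 46.044
Gain = 20 log₁₀(46.044) ≈ 33.26 dB
∠H = 89.03° − 67.04° = 21.99°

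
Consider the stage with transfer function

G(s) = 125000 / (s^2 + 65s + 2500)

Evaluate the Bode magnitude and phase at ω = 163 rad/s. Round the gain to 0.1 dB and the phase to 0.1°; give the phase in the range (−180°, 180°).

13.5 dB, -156.2°

At s = jω = j163:
quadratic: (j163)² + 65·j163 + 2500 = -24069 + j10595 → |·| ≈ 26298, ∠ ≈ 156.24°
|G| = 125000 / 26298 ≈ 4.7532
Gain = 20 log₁₀(4.7532) ≈ 13.54 dB
∠G = 0.00° − 156.24° = -156.24°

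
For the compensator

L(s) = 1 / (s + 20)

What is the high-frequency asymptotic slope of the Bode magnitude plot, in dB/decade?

Each pole contributes −20 dB/decade at high frequency; each zero contributes +20 dB/decade.
Net: 0 zero(s) − 1 pole(s) → -20 dB/decade.

-20 dB/decade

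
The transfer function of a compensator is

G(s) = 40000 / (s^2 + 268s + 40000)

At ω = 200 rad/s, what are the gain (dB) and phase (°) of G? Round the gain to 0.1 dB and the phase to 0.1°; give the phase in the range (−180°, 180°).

-2.5 dB, -90.0°

At s = jω = j200:
quadratic: (j200)² + 268·j200 + 40000 = 0 + j53600 → |·| ≈ 53600, ∠ ≈ 90.00°
|G| = 40000 / 53600 ≈ 0.74627
Gain = 20 log₁₀(0.74627) ≈ -2.54 dB
∠G = 0.00° − 90.00° = -90.00°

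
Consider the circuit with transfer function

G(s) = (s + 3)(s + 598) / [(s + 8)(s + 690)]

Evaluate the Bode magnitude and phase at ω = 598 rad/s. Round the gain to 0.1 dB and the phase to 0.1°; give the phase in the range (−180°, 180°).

At s = jω = j598:
zero (s+3): 3 + j598 → |·| = √(3²+598²) = √357613 ≈ 598.01, ∠ = arctan(598/3) ≈ 89.71°
zero (s+598): 598 + j598 → |·| = √(598²+598²) = √715208 ≈ 845.7, ∠ = arctan(598/598) ≈ 45.00°
pole (s+8): 8 + j598 → |·| = √(8²+598²) = √357668 ≈ 598.05, ∠ = arctan(598/8) ≈ 89.23°
pole (s+690): 690 + j598 → |·| = √(690²+598²) = √833704 ≈ 913.07, ∠ = arctan(598/690) ≈ 40.91°
|G| = 1 · 5.0574e+05 / 5.4606e+05 ≈ 0.92616
Gain = 20 log₁₀(0.92616) ≈ -0.67 dB
∠G = 134.71° − 130.14° = 4.57°

-0.7 dB, 4.6°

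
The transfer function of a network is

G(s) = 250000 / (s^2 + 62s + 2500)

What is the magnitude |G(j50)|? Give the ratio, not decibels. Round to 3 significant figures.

At s = jω = j50:
quadratic: (j50)² + 62·j50 + 2500 = 0 + j3100 → |·| ≈ 3100, ∠ ≈ 90.00°
|G| = 250000 / 3100 ≈ 80.645

80.6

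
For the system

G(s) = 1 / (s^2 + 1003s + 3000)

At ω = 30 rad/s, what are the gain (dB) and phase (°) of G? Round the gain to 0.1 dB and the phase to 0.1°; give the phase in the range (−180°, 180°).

Substitute s = j30:
Numerator: 1 = 1 + j0
Denominator: (j30)^2 + 1003(j30) + 3000 = 2100 + j30090
|N| = √(1² + 0²) ≈ 1, ∠N ≈ 0.00°
|D| = √(2100² + 30090²) ≈ 30163, ∠D ≈ 86.01°
|G| = 1 / 30163 ≈ 3.3153e-05
Gain = 20 log₁₀(3.3153e-05) ≈ -89.59 dB
∠G = 0.00° − 86.01° = -86.01°

-89.6 dB, -86.0°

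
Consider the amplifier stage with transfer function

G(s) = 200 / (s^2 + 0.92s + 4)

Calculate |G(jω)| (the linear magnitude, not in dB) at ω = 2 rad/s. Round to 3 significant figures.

At s = jω = j2:
quadratic: (j2)² + 0.92·j2 + 4 = 0 + j1.84 → |·| ≈ 1.84, ∠ ≈ 90.00°
|G| = 200 / 1.84 ≈ 108.7

109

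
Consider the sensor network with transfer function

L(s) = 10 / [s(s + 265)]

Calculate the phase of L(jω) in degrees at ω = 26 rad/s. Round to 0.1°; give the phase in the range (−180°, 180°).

At s = jω = j26:
pole (s+265): 265 + j26 → |·| = √(265²+26²) = √70901 ≈ 266.27, ∠ = arctan(26/265) ≈ 5.60°
pole at origin: |s| = 26, ∠ = 90.00° (in denominator)
∠L = 0.00° − 95.60° = -95.60°

-95.6°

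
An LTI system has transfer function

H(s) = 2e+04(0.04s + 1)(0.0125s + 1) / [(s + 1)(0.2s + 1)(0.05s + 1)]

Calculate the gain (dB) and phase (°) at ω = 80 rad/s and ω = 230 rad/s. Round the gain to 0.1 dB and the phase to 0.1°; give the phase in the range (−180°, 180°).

ω = 80: 25.1 dB, -134.0°; ω = 230: 13.3 dB, -108.9°

At ω = 80 rad/s:
zero (1 + j80·0.04) = 1 + j3.2 → |·| ≈ 3.3526, ∠ ≈ 72.65°
zero (1 + j80·0.0125) = 1 + j1 → |·| ≈ 1.4142, ∠ ≈ 45.00°
pole (1 + j80·1) = 1 + j80 → |·| ≈ 80.006, ∠ ≈ 89.28°
pole (1 + j80·0.2) = 1 + j16 → |·| ≈ 16.031, ∠ ≈ 86.42°
pole (1 + j80·0.05) = 1 + j4 → |·| ≈ 4.1231, ∠ ≈ 75.96°
|H| = 2e+04 · 3.3526 · 1.4142 / (80.006 · 16.031 · 4.1231) ≈ 17.931
Gain = 20 log₁₀(17.931) ≈ 25.07 dB
∠H = (72.65° + 45.00°) − (89.28° + 86.42° + 75.96°) = -134.01°

At ω = 230 rad/s:
zero (1 + j230·0.04) = 1 + j9.2 → |·| ≈ 9.2542, ∠ ≈ 83.80°
zero (1 + j230·0.0125) = 1 + j2.875 → |·| ≈ 3.0439, ∠ ≈ 70.82°
pole (1 + j230·1) = 1 + j230 → |·| ≈ 230, ∠ ≈ 89.75°
pole (1 + j230·0.2) = 1 + j46 → |·| ≈ 46.011, ∠ ≈ 88.75°
pole (1 + j230·0.05) = 1 + j11.5 → |·| ≈ 11.543, ∠ ≈ 85.03°
|H| = 2e+04 · 9.2542 · 3.0439 / (230 · 46.011 · 11.543) ≈ 4.612
Gain = 20 log₁₀(4.612) ≈ 13.28 dB
∠H = (83.80° + 70.82°) − (89.75° + 88.75° + 85.03°) = -108.91°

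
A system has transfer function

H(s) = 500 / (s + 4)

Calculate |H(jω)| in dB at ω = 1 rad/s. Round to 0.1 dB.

Substitute s = j1:
Numerator: 500 = 500 + j0
Denominator: (j1) + 4 = 4 + j1
|N| = √(500² + 0²) ≈ 500, ∠N ≈ 0.00°
|D| = √(4² + 1²) ≈ 4.1231, ∠D ≈ 14.04°
|H| = 500 / 4.1231 ≈ 121.27
Gain = 20 log₁₀(121.27) ≈ 41.68 dB

41.7 dB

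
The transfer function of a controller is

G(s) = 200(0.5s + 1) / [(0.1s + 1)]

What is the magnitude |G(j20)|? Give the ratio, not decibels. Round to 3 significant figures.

899

At ω = 20 rad/s:
zero (1 + j20·0.5) = 1 + j10 → |·| ≈ 10.05, ∠ ≈ 84.29°
pole (1 + j20·0.1) = 1 + j2 → |·| ≈ 2.2361, ∠ ≈ 63.43°
|G| = 200 · 10.05 / (2.2361) ≈ 898.89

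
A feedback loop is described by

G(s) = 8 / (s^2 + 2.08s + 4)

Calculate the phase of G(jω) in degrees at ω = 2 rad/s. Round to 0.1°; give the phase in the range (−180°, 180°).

At s = jω = j2:
quadratic: (j2)² + 2.08·j2 + 4 = 0 + j4.16 → |·| ≈ 4.16, ∠ ≈ 90.00°
∠G = 0.00° − 90.00° = -90.00°

-90.0°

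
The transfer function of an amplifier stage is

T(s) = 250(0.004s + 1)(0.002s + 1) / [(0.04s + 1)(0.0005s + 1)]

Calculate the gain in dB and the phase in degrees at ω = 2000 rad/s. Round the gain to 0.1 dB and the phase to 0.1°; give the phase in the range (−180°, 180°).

37.3 dB, 24.6°

At ω = 2000 rad/s:
zero (1 + j2000·0.004) = 1 + j8 → |·| ≈ 8.0623, ∠ ≈ 82.87°
zero (1 + j2000·0.002) = 1 + j4 → |·| ≈ 4.1231, ∠ ≈ 75.96°
pole (1 + j2000·0.04) = 1 + j80 → |·| ≈ 80.006, ∠ ≈ 89.28°
pole (1 + j2000·0.0005) = 1 + j1 → |·| ≈ 1.4142, ∠ ≈ 45.00°
|T| = 250 · 8.0623 · 4.1231 / (80.006 · 1.4142) ≈ 73.45
Gain = 20 log₁₀(73.45) ≈ 37.32 dB
∠T = (82.87° + 75.96°) − (89.28° + 45.00°) = 24.55°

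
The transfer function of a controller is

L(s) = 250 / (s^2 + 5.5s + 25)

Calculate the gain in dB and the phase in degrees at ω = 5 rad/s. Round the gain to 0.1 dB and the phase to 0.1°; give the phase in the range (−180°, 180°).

At s = jω = j5:
quadratic: (j5)² + 5.5·j5 + 25 = 0 + j27.5 → |·| ≈ 27.5, ∠ ≈ 90.00°
|L| = 250 / 27.5 ≈ 9.0909
Gain = 20 log₁₀(9.0909) ≈ 19.17 dB
∠L = 0.00° − 90.00° = -90.00°

19.2 dB, -90.0°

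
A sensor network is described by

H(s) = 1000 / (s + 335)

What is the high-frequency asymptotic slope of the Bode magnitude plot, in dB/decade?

-20 dB/decade

Each pole contributes −20 dB/decade at high frequency; each zero contributes +20 dB/decade.
Net: 0 zero(s) − 1 pole(s) → -20 dB/decade.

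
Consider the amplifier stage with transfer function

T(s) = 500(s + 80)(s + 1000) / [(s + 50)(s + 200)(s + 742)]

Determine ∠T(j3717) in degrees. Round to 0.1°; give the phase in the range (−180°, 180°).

At s = jω = j3717:
zero (s+80): 80 + j3717 → |·| = √(80²+3717²) = √13822489 ≈ 3717.9, ∠ = arctan(3717/80) ≈ 88.77°
zero (s+1000): 1000 + j3717 → |·| = √(1000²+3717²) = √14816089 ≈ 3849.2, ∠ = arctan(3717/1000) ≈ 74.94°
pole (s+50): 50 + j3717 → |·| = √(50²+3717²) = √13818589 ≈ 3717.3, ∠ = arctan(3717/50) ≈ 89.23°
pole (s+200): 200 + j3717 → |·| = √(200²+3717²) = √13856089 ≈ 3722.4, ∠ = arctan(3717/200) ≈ 86.92°
pole (s+742): 742 + j3717 → |·| = √(742²+3717²) = √14366653 ≈ 3790.3, ∠ = arctan(3717/742) ≈ 78.71°
∠T = 163.71° − 254.86° = -91.15°

-91.2°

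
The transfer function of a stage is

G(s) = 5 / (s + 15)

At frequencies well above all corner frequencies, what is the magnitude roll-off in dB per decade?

-20 dB/decade

Each pole contributes −20 dB/decade at high frequency; each zero contributes +20 dB/decade.
Net: 0 zero(s) − 1 pole(s) → -20 dB/decade.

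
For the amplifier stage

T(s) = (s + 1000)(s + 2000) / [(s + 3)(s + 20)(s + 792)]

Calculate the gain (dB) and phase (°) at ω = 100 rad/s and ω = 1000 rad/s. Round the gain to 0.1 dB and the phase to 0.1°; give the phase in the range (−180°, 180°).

At s = jω = j100:
zero (s+1000): 1000 + j100 → |·| = √(1000²+100²) = √1010000 ≈ 1005, ∠ = arctan(100/1000) ≈ 5.71°
zero (s+2000): 2000 + j100 → |·| = √(2000²+100²) = √4010000 ≈ 2002.5, ∠ = arctan(100/2000) ≈ 2.86°
pole (s+3): 3 + j100 → |·| = √(3²+100²) = √10009 ≈ 100.04, ∠ = arctan(100/3) ≈ 88.28°
pole (s+20): 20 + j100 → |·| = √(20²+100²) = √10400 ≈ 101.98, ∠ = arctan(100/20) ≈ 78.69°
pole (s+792): 792 + j100 → |·| = √(792²+100²) = √637264 ≈ 798.29, ∠ = arctan(100/792) ≈ 7.20°
|T| = 1 · 2.0125e+06 / 8.1442e+06 ≈ 0.24711
Gain = 20 log₁₀(0.24711) ≈ -12.14 dB
∠T = 8.57° − 174.17° = -165.60°

At s = jω = j1000:
zero (s+1000): 1000 + j1000 → |·| = √(1000²+1000²) = √2000000 ≈ 1414.2, ∠ = arctan(1000/1000) ≈ 45.00°
zero (s+2000): 2000 + j1000 → |·| = √(2000²+1000²) = √5000000 ≈ 2236.1, ∠ = arctan(1000/2000) ≈ 26.57°
pole (s+3): 3 + j1000 → |·| = √(3²+1000²) = √1000009 ≈ 1000, ∠ = arctan(1000/3) ≈ 89.83°
pole (s+20): 20 + j1000 → |·| = √(20²+1000²) = √1000400 ≈ 1000.2, ∠ = arctan(1000/20) ≈ 88.85°
pole (s+792): 792 + j1000 → |·| = √(792²+1000²) = √1627264 ≈ 1275.6, ∠ = arctan(1000/792) ≈ 51.62°
|T| = 1 · 3.1623e+06 / 1.2759e+09 ≈ 0.0024785
Gain = 20 log₁₀(0.0024785) ≈ -52.12 dB
∠T = 71.57° − 230.30° = -158.73°

ω = 100: -12.1 dB, -165.6°; ω = 1000: -52.1 dB, -158.7°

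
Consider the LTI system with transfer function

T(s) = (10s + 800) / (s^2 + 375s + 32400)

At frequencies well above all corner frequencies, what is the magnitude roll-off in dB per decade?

Each pole contributes −20 dB/decade at high frequency; each zero contributes +20 dB/decade.
Net: 1 zero(s) − 2 pole(s) → -20 dB/decade.

-20 dB/decade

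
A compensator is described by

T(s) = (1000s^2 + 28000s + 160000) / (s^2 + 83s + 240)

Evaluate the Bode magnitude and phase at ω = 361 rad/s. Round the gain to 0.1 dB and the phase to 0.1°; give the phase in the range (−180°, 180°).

59.8 dB, 8.5°

Substitute s = j361:
Numerator: 1000(j361)^2 + 28000(j361) + 160000 = -130161000 + j10108000
Denominator: (j361)^2 + 83(j361) + 240 = -130081 + j29963
|N| = √(130161000² + 10108000²) ≈ 1.3055e+08, ∠N ≈ 175.56°
|D| = √(130081² + 29963²) ≈ 1.3349e+05, ∠D ≈ 167.03°
|T| = 1.3055e+08 / 1.3349e+05 ≈ 977.98
Gain = 20 log₁₀(977.98) ≈ 59.81 dB
∠T = 175.56° − 167.03° = 8.53°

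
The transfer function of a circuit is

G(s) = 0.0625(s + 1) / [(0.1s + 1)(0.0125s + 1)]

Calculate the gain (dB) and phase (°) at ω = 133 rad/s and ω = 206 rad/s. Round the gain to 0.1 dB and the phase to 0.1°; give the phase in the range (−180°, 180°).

At ω = 133 rad/s:
zero (1 + j133·1) = 1 + j133 → |·| ≈ 133, ∠ ≈ 89.57°
pole (1 + j133·0.1) = 1 + j13.3 → |·| ≈ 13.338, ∠ ≈ 85.70°
pole (1 + j133·0.0125) = 1 + j1.6625 → |·| ≈ 1.9401, ∠ ≈ 58.97°
|G| = 0.0625 · 133 / (13.338 · 1.9401) ≈ 0.32123
Gain = 20 log₁₀(0.32123) ≈ -9.86 dB
∠G = (89.57°) − (85.70° + 58.97°) = -55.10°

At ω = 206 rad/s:
zero (1 + j206·1) = 1 + j206 → |·| ≈ 206, ∠ ≈ 89.72°
pole (1 + j206·0.1) = 1 + j20.6 → |·| ≈ 20.624, ∠ ≈ 87.22°
pole (1 + j206·0.0125) = 1 + j2.575 → |·| ≈ 2.7624, ∠ ≈ 68.78°
|G| = 0.0625 · 206 / (20.624 · 2.7624) ≈ 0.22599
Gain = 20 log₁₀(0.22599) ≈ -12.92 dB
∠G = (89.72°) − (87.22° + 68.78°) = -66.28°

ω = 133: -9.9 dB, -55.1°; ω = 206: -12.9 dB, -66.3°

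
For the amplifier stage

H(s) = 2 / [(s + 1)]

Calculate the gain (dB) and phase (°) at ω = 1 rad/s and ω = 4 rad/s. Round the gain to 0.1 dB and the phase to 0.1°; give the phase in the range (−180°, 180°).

At ω = 1 rad/s:
pole (1 + j1·1) = 1 + j1 → |·| ≈ 1.4142, ∠ ≈ 45.00°
|H| = 2 · 1 / (1.4142) ≈ 1.4142
Gain = 20 log₁₀(1.4142) ≈ 3.01 dB
∠H = (0°) − (45.00°) = -45.00°

At ω = 4 rad/s:
pole (1 + j4·1) = 1 + j4 → |·| ≈ 4.1231, ∠ ≈ 75.96°
|H| = 2 · 1 / (4.1231) ≈ 0.48507
Gain = 20 log₁₀(0.48507) ≈ -6.28 dB
∠H = (0°) − (75.96°) = -75.96°

ω = 1: 3.0 dB, -45.0°; ω = 4: -6.3 dB, -76.0°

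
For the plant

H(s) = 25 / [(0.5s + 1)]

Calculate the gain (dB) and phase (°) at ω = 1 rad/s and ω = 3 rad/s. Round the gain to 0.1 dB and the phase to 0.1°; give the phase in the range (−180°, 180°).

ω = 1: 27.0 dB, -26.6°; ω = 3: 22.8 dB, -56.3°

At ω = 1 rad/s:
pole (1 + j1·0.5) = 1 + j0.5 → |·| ≈ 1.118, ∠ ≈ 26.57°
|H| = 25 · 1 / (1.118) ≈ 22.361
Gain = 20 log₁₀(22.361) ≈ 26.99 dB
∠H = (0°) − (26.57°) = -26.57°

At ω = 3 rad/s:
pole (1 + j3·0.5) = 1 + j1.5 → |·| ≈ 1.8028, ∠ ≈ 56.31°
|H| = 25 · 1 / (1.8028) ≈ 13.867
Gain = 20 log₁₀(13.867) ≈ 22.84 dB
∠H = (0°) − (56.31°) = -56.31°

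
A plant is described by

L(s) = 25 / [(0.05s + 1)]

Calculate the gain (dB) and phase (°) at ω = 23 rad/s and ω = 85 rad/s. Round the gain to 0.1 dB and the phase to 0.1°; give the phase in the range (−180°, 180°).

ω = 23: 24.3 dB, -49.0°; ω = 85: 15.2 dB, -76.8°

At ω = 23 rad/s:
pole (1 + j23·0.05) = 1 + j1.15 → |·| ≈ 1.524, ∠ ≈ 48.99°
|L| = 25 · 1 / (1.524) ≈ 16.404
Gain = 20 log₁₀(16.404) ≈ 24.30 dB
∠L = (0°) − (48.99°) = -48.99°

At ω = 85 rad/s:
pole (1 + j85·0.05) = 1 + j4.25 → |·| ≈ 4.3661, ∠ ≈ 76.76°
|L| = 25 · 1 / (4.3661) ≈ 5.7259
Gain = 20 log₁₀(5.7259) ≈ 15.16 dB
∠L = (0°) − (76.76°) = -76.76°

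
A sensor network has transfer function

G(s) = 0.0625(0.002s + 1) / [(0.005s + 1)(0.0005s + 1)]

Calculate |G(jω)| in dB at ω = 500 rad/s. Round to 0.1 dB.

-29.9 dB

At ω = 500 rad/s:
zero (1 + j500·0.002) = 1 + j1 → |·| ≈ 1.4142, ∠ ≈ 45.00°
pole (1 + j500·0.005) = 1 + j2.5 → |·| ≈ 2.6926, ∠ ≈ 68.20°
pole (1 + j500·0.0005) = 1 + j0.25 → |·| ≈ 1.0308, ∠ ≈ 14.04°
|G| = 0.0625 · 1.4142 / (2.6926 · 1.0308) ≈ 0.031845
Gain = 20 log₁₀(0.031845) ≈ -29.94 dB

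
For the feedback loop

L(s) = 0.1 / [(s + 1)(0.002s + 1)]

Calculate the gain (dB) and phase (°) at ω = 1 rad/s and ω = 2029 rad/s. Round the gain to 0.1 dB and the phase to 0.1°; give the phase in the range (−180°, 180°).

ω = 1: -23.0 dB, -45.1°; ω = 2029: -98.6 dB, -166.1°

At ω = 1 rad/s:
pole (1 + j1·1) = 1 + j1 → |·| ≈ 1.4142, ∠ ≈ 45.00°
pole (1 + j1·0.002) = 1 + j0.002 → |·| ≈ 1, ∠ ≈ 0.11°
|L| = 0.1 · 1 / (1.4142 · 1) ≈ 0.070711
Gain = 20 log₁₀(0.070711) ≈ -23.01 dB
∠L = (0°) − (45.00° + 0.11°) = -45.11°

At ω = 2029 rad/s:
pole (1 + j2029·1) = 1 + j2029 → |·| ≈ 2029, ∠ ≈ 89.97°
pole (1 + j2029·0.002) = 1 + j4.058 → |·| ≈ 4.1794, ∠ ≈ 76.16°
|L| = 0.1 · 1 / (2029 · 4.1794) ≈ 1.1792e-05
Gain = 20 log₁₀(1.1792e-05) ≈ -98.57 dB
∠L = (0°) − (89.97° + 76.16°) = -166.13°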